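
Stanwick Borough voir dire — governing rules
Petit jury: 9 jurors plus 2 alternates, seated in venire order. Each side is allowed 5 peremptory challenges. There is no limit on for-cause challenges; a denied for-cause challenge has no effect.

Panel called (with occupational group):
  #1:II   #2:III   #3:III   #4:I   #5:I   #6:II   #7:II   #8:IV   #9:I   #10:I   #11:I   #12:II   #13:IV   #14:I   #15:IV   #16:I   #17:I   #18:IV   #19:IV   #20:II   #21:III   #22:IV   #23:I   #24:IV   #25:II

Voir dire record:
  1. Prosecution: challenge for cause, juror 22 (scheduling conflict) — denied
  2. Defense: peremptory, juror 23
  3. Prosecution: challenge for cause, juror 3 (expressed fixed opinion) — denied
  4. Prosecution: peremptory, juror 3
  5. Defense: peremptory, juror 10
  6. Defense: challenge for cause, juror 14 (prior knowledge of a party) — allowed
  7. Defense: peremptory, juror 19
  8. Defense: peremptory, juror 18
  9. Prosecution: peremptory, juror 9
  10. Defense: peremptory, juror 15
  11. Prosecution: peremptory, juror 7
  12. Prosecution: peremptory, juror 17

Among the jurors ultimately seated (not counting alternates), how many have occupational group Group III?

Removed: #3, #7, #9, #10, #14, #15, #17, #18, #19, #23.
Seated jurors 1–9: #1, #2, #4, #5, #6, #8, #11, #12, #13 (alternates #16, #20 not counted).
Of those, in Group III: #2 → 1.

1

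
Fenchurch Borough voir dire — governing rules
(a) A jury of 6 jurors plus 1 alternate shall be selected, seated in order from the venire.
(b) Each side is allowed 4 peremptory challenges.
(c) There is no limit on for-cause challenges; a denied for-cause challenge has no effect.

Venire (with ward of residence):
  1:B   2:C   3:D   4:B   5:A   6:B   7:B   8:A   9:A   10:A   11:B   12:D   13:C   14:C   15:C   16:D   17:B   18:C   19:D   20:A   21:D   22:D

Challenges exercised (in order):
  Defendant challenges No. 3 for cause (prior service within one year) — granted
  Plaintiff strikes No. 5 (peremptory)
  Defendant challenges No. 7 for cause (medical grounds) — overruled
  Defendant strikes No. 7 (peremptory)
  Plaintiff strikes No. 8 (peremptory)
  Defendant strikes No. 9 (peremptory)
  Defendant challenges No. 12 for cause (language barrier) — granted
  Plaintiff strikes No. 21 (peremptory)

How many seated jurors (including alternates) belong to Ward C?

2

Removed: #3, #5, #7, #8, #9, #12, #21.
Seated (7 incl. alternates): #1, #2, #4, #6, #10, #11, #13.
Of those, in Ward C: #2, #13 → 2.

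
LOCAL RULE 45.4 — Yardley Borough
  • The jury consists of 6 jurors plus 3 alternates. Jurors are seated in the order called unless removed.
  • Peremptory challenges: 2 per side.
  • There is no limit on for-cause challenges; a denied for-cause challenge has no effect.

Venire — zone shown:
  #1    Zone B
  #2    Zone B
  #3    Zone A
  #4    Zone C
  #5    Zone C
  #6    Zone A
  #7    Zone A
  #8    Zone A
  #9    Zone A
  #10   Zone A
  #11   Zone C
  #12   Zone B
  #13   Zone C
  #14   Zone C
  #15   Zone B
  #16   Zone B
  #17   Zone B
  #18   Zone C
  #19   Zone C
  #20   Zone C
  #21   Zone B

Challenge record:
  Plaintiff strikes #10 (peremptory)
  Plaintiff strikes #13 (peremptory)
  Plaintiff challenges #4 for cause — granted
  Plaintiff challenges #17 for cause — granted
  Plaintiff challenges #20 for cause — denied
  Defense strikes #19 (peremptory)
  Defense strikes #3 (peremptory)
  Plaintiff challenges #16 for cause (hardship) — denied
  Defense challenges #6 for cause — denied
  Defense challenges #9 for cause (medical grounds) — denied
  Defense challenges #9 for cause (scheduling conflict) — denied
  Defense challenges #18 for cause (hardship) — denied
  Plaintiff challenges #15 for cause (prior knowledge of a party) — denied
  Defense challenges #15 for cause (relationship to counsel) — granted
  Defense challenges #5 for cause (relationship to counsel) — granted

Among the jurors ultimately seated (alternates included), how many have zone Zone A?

4

Removed: #3, #4, #5, #10, #13, #15, #17, #19.
Seated (9 incl. alternates): #1, #2, #6, #7, #8, #9, #11, #12, #14.
Of those, in Zone A: #6, #7, #8, #9 → 4.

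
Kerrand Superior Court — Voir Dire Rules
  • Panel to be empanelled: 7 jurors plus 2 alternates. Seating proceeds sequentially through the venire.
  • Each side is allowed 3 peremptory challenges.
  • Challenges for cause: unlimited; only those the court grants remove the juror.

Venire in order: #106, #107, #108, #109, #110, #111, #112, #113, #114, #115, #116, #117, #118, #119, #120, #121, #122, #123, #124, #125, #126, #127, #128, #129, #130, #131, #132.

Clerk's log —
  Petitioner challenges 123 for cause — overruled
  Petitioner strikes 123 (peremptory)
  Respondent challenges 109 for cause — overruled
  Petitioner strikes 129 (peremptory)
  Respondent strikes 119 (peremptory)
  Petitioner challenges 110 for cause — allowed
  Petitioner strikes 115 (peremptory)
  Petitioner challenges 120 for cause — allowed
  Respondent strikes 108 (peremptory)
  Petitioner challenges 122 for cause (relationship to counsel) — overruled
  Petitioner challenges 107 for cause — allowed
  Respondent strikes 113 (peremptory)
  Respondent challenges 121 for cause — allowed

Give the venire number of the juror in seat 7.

Removed: #107, #108, #110, #113, #115, #119, #120, #121, #123, #129. (#109, #122 stay — for-cause denied.)
Filling seats in venire order through position 7: #106, #109, #111, #112, #114, #116, #117.
So seat 7 is #117.

117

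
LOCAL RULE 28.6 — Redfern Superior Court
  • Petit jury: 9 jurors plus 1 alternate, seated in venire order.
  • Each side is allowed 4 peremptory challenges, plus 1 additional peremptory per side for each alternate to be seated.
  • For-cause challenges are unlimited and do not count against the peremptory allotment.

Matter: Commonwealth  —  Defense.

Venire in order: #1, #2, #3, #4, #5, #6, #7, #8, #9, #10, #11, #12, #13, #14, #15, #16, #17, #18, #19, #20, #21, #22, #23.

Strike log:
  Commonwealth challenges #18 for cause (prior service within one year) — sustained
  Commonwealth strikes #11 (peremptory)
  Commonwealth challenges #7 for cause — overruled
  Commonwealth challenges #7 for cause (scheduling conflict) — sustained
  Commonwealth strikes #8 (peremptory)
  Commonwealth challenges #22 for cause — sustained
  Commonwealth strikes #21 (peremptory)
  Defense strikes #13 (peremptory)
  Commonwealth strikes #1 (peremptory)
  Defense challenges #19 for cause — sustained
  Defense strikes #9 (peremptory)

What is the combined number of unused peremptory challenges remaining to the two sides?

Commonwealth allotment: 4 base + 1 × 1 alternate = 5. Defense allotment: 4 base + 1 × 1 alternate = 5.
Commonwealth peremptories used: #11, #8, #21, #1 — 4 (for-cause on #18, #7, #7, #22 don't count).
Defense peremptories used: #13, #9 — 2 (the for-cause on #19 doesn't count).
Remaining: (5 − 4) + (5 − 2) = 4.

4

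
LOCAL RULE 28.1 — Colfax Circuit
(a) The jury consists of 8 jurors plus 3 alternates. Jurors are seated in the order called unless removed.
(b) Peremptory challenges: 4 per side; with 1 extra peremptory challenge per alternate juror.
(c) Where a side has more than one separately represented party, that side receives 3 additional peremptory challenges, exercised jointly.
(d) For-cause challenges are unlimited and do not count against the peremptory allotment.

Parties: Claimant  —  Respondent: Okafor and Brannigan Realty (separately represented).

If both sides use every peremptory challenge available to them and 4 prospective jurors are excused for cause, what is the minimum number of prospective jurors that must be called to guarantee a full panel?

32

Seats to fill: 8 + 3 alternates = 11.
Peremptories — Claimant: 4 + 1×3 = 7; Respondent: 4 + 1×3 + 3 = 10; total 17.
For-cause removals: 4.
Minimum venire: 11 + 17 + 4 = 32.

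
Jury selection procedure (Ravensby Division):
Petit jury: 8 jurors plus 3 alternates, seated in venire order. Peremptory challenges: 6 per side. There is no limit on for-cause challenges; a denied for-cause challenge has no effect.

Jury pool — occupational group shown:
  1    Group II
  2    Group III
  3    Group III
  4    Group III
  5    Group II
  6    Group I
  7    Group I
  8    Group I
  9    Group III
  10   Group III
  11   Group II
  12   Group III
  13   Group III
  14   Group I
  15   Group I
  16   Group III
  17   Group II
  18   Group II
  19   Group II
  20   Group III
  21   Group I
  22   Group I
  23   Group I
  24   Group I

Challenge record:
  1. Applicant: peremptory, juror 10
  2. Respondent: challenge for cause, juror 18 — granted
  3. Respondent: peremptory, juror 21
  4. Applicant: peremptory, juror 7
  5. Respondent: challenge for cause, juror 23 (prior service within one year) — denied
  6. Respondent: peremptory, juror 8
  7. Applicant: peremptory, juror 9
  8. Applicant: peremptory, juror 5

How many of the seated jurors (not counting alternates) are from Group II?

Removed: #5, #7, #8, #9, #10, #18, #21.
Seated jurors 1–8: #1, #2, #3, #4, #6, #11, #12, #13 (alternates #14, #15, #16 not counted).
Of those, in Group II: #1, #11 → 2.

2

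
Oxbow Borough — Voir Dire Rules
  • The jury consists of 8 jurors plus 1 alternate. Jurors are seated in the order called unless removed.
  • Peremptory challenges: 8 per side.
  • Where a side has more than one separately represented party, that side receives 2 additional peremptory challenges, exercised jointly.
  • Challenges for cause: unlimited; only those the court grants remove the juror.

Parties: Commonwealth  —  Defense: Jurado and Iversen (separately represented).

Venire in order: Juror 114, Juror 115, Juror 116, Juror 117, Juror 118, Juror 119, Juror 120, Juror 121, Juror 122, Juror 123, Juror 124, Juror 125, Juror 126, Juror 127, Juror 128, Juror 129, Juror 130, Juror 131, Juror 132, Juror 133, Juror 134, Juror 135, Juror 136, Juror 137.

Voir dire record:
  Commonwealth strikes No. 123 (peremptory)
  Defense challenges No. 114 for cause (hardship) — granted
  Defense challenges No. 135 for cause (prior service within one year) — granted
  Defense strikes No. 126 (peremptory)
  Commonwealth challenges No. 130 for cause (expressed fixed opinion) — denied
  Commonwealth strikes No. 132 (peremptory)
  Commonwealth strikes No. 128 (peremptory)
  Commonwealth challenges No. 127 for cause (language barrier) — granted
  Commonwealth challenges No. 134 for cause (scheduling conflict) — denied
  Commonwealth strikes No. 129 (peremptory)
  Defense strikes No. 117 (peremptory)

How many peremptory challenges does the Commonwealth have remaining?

4

Commonwealth allotment: 8.
Commonwealth peremptories used: #123, #132, #128, #129 — 4 (for-cause on #130, #127, #134 don't count).
Remaining: 8 − 4 = 4.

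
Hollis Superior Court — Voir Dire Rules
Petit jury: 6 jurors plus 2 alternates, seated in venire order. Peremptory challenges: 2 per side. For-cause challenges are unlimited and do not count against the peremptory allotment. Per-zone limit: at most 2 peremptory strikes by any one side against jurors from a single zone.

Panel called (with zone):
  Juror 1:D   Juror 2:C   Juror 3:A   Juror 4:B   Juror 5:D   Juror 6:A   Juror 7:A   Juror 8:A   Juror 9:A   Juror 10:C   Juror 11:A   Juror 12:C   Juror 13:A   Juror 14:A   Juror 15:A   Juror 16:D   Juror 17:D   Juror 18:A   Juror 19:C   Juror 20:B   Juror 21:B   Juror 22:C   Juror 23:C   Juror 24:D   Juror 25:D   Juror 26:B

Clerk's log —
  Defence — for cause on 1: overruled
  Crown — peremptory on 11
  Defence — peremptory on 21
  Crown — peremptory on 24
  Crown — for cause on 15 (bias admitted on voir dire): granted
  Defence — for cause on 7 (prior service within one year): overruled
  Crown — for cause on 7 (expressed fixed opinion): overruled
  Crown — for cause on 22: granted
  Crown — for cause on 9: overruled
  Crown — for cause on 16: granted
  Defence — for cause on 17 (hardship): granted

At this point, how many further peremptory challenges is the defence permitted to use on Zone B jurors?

Defence peremptories so far: #21 — 1 of 2 used, 1 left overall.
Against Zone B: #21 — 1 used; per-zone cap 2 leaves 1.
Binding limit: min(1, 1) = 1.

1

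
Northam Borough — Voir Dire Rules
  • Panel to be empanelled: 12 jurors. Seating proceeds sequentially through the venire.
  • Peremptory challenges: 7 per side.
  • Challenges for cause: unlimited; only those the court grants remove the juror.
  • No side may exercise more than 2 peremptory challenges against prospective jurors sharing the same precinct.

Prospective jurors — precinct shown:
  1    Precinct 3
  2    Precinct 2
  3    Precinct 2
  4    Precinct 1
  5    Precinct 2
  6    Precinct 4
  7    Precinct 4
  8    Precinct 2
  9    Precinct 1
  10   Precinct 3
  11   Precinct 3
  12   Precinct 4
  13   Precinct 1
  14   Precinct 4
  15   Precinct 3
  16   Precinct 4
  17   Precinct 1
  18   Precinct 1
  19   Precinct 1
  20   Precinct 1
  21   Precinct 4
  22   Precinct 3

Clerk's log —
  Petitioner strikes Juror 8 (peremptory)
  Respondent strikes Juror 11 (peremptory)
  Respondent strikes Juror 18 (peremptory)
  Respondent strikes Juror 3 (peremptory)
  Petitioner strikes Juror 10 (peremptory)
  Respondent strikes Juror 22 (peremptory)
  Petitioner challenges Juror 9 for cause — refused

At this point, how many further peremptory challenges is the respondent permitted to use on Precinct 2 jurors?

1

Respondent peremptories so far: #11, #18, #3, #22 — 4 of 7 used, 3 left overall.
Against Precinct 2: #3 — 1 used; per-precinct cap 2 leaves 1.
Binding limit: min(3, 1) = 1.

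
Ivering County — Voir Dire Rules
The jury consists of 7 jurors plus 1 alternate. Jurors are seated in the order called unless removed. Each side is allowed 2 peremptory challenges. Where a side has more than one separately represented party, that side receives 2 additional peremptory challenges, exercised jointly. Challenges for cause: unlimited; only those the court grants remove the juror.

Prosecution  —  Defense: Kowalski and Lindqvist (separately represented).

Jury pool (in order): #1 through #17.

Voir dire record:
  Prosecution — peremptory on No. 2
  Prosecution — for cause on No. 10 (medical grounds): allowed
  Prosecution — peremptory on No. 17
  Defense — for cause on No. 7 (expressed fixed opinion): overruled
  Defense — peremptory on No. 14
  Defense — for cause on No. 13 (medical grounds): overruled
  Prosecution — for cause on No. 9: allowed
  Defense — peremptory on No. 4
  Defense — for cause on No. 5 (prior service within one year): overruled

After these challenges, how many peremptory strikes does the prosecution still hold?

0

Prosecution allotment: 2.
Prosecution peremptories used: #2, #17 — 2 (for-cause on #10, #9 don't count).
Remaining: 2 − 2 = 0.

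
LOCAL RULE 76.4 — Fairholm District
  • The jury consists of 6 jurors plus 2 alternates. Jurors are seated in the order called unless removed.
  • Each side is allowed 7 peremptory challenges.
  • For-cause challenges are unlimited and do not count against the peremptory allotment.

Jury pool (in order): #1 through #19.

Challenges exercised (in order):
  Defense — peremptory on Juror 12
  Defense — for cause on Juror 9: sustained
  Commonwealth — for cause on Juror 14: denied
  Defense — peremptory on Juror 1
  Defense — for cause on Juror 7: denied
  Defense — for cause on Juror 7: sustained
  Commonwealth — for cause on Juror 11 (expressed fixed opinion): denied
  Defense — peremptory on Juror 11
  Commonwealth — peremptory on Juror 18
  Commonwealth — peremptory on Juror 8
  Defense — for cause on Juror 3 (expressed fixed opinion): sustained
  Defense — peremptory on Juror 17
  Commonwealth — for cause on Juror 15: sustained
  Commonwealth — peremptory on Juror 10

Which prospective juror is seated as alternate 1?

16

Removed: #1, #3, #7, #8, #9, #10, #11, #12, #15, #17, #18. (#14 stays — for-cause denied.)
Seating in order: seats 1–6 → #2, #4, #5, #6, #13, #14; alternates → #16, #19.
So alternate 1 is #16.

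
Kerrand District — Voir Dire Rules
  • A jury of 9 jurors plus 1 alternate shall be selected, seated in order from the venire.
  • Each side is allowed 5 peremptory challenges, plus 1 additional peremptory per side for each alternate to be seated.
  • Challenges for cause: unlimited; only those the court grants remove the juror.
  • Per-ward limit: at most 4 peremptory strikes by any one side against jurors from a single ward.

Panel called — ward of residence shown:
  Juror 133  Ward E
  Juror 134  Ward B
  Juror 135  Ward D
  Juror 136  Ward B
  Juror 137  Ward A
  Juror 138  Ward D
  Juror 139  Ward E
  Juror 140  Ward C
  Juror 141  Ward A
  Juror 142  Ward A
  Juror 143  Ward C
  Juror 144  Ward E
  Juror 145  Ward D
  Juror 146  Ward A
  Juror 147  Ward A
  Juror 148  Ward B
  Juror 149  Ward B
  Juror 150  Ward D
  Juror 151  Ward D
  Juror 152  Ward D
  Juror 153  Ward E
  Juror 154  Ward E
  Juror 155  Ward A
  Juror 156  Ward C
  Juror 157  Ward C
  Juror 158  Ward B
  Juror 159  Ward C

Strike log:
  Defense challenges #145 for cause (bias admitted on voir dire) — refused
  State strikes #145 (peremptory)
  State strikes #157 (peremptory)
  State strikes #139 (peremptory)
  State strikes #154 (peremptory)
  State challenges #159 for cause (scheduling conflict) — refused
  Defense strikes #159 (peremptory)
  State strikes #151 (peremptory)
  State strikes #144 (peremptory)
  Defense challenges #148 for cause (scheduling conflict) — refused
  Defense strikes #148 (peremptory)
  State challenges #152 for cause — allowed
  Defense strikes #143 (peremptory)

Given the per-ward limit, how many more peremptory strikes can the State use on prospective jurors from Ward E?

0

State peremptories so far: #145, #157, #139, #154, #151, #144 — 6 of 6 used, 0 left overall.
Against Ward E: #139, #154, #144 — 3 used; per-ward cap 4 leaves 1.
Binding limit: min(0, 1) = 0.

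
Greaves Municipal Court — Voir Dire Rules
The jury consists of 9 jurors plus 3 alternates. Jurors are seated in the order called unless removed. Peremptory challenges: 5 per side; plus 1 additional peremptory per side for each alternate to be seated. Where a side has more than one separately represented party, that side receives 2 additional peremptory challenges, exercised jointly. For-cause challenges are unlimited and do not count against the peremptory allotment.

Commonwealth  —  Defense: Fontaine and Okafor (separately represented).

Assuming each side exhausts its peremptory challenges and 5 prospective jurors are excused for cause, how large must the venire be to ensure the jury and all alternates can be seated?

Seats to fill: 9 + 3 alternates = 12.
Peremptories — Commonwealth: 5 + 1×3 = 8; Defense: 5 + 1×3 + 2 = 10; total 18.
For-cause removals: 5.
Minimum venire: 12 + 18 + 5 = 35.

35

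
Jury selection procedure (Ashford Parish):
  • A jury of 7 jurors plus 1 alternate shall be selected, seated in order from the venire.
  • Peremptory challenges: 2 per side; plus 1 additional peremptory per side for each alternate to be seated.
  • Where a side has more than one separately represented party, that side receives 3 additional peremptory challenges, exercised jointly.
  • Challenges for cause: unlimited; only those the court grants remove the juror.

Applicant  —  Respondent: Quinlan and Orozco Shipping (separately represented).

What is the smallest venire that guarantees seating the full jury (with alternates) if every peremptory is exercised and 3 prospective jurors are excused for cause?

20

Seats to fill: 7 + 1 alternates = 8.
Peremptories — Applicant: 2 + 1×1 = 3; Respondent: 2 + 1×1 + 3 = 6; total 9.
For-cause removals: 3.
Minimum venire: 8 + 9 + 3 = 20.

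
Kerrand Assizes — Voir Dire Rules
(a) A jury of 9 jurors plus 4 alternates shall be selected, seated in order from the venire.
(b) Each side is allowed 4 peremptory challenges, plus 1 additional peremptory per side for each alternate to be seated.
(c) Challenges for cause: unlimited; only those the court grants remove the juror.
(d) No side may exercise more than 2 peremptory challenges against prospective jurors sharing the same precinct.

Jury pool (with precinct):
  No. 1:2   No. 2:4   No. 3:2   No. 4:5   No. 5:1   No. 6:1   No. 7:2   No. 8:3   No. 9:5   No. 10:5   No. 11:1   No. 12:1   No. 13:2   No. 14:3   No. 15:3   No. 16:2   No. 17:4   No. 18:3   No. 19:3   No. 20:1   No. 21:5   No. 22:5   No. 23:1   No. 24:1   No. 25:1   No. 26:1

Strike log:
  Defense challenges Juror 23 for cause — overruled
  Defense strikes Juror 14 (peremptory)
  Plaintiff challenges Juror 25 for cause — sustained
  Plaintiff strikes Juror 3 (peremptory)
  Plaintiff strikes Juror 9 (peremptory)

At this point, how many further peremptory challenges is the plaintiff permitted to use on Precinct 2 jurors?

1

Plaintiff peremptories so far: #3, #9 — 2 of 8 used, 6 left overall.
Against Precinct 2: #3 — 1 used; per-precinct cap 2 leaves 1.
Binding limit: min(6, 1) = 1.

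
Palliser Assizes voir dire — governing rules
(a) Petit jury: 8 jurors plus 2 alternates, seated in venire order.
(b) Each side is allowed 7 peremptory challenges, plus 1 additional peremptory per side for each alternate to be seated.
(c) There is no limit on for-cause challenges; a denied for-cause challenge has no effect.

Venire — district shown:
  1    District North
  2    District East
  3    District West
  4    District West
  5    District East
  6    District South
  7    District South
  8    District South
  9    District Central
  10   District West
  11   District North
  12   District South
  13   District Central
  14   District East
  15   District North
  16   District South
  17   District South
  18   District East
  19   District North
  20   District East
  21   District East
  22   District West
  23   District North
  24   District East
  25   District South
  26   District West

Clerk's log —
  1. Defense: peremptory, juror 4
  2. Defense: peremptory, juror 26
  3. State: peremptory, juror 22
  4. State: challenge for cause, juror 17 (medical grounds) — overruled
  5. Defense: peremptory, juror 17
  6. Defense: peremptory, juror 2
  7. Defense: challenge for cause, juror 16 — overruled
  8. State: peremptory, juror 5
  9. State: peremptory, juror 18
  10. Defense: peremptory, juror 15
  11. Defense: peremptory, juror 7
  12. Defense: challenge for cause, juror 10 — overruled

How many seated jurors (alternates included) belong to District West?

Removed: #2, #4, #5, #7, #15, #17, #18, #22, #26.
Seated (10 incl. alternates): #1, #3, #6, #8, #9, #10, #11, #12, #13, #14.
Of those, in District West: #3, #10 → 2.

2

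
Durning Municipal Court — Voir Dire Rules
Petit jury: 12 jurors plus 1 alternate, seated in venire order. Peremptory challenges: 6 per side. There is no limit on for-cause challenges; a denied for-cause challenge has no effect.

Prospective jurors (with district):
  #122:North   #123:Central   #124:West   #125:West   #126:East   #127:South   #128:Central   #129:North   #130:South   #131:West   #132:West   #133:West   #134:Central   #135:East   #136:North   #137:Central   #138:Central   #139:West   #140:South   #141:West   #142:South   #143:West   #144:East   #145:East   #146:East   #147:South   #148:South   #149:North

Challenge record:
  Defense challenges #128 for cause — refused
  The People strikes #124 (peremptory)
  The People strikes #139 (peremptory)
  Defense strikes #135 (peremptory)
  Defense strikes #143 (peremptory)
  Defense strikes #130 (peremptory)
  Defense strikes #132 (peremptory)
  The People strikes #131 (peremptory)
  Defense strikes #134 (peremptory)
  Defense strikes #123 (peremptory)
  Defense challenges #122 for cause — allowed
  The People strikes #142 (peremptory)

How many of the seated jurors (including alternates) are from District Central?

3

Removed: #122, #123, #124, #130, #131, #132, #134, #135, #139, #142, #143.
Seated (13 incl. alternates): #125, #126, #127, #128, #129, #133, #136, #137, #138, #140, #141, #144, #145.
Of those, in District Central: #128, #137, #138 → 3.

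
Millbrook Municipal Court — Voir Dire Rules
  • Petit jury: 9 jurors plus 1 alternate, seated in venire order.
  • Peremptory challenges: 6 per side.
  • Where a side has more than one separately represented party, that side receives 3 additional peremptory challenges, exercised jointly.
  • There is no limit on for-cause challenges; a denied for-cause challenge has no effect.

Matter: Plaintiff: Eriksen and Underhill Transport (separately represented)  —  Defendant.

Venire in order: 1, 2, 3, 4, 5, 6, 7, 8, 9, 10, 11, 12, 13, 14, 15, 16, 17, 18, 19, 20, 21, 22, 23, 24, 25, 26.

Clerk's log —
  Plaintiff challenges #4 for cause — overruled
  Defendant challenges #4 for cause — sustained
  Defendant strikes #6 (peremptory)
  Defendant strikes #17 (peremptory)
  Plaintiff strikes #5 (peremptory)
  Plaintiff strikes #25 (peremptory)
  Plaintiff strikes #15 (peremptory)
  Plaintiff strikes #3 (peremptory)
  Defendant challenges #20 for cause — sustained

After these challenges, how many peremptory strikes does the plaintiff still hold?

5

Plaintiff allotment: 6 base + 3 multi-party = 9.
Plaintiff peremptories used: #5, #25, #15, #3 — 4 (the for-cause on #4 doesn't count).
Remaining: 9 − 4 = 5.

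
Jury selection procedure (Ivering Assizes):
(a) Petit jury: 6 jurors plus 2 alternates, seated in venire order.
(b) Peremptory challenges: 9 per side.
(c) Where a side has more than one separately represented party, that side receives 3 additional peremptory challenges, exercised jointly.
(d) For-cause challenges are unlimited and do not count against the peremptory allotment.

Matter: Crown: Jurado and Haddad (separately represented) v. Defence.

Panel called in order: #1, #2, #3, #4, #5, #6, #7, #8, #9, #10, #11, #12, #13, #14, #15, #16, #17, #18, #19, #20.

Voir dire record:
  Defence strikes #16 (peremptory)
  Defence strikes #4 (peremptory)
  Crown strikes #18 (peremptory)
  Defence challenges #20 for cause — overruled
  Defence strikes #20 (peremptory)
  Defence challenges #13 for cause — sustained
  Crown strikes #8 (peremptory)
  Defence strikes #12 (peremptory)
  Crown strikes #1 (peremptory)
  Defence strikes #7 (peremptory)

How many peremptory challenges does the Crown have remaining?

Crown allotment: 9 base + 3 multi-party = 12.
Crown peremptories used: #18, #8, #1 — 3.
Remaining: 12 − 3 = 9.

9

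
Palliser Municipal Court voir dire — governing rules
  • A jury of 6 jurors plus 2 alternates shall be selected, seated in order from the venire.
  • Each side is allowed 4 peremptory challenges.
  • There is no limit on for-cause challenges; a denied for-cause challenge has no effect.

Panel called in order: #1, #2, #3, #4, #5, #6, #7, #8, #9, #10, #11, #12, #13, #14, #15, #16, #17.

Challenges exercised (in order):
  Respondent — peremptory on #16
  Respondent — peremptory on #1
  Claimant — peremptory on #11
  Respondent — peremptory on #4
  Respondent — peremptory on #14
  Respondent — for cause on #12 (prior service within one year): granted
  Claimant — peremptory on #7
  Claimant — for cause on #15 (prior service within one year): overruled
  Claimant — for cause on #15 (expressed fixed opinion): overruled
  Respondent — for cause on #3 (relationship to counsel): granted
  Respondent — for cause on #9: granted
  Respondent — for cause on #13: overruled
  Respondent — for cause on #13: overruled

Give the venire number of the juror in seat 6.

13

Removed: #1, #3, #4, #7, #9, #11, #12, #14, #16. (#13, #15 stay — for-cause denied.)
Filling seats in venire order through position 6: #2, #5, #6, #8, #10, #13.
So seat 6 is #13.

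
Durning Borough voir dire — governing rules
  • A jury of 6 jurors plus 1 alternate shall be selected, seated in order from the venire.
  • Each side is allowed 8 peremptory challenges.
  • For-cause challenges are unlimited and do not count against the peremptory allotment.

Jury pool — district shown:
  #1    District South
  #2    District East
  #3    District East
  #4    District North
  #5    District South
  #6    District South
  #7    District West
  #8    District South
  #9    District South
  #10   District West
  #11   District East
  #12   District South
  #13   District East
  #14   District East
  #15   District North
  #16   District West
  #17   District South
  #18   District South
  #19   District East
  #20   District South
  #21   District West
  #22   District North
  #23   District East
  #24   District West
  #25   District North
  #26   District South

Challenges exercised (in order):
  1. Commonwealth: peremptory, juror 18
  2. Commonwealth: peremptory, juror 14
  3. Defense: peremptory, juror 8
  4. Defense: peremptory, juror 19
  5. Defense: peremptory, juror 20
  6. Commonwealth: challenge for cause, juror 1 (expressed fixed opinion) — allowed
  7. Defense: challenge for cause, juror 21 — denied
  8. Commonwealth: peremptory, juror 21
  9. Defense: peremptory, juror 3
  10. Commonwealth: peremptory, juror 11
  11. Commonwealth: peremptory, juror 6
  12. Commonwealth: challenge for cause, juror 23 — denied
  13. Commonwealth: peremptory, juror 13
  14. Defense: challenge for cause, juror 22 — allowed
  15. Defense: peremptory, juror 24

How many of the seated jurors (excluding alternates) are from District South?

2

Removed: #1, #3, #6, #8, #11, #13, #14, #18, #19, #20, #21, #22, #24.
Seated jurors 1–6: #2, #4, #5, #7, #9, #10 (alternates #12 not counted).
Of those, in District South: #5, #9 → 2.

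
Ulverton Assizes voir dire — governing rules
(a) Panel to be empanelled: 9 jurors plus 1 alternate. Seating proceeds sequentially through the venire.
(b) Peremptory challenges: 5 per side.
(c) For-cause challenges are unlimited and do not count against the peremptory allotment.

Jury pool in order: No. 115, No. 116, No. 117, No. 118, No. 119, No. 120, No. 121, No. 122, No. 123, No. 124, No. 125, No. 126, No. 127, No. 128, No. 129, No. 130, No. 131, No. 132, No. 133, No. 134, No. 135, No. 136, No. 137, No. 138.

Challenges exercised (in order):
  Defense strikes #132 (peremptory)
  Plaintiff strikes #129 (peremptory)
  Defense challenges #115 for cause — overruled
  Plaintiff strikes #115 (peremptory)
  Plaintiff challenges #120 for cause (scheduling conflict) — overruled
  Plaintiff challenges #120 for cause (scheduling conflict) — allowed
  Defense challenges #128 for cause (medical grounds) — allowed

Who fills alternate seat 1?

Removed: #115, #120, #128, #129, #132.
Seating in order: seats 1–9 → #116, #117, #118, #119, #121, #122, #123, #124, #125; alternates → #126.
So alternate 1 is #126.

126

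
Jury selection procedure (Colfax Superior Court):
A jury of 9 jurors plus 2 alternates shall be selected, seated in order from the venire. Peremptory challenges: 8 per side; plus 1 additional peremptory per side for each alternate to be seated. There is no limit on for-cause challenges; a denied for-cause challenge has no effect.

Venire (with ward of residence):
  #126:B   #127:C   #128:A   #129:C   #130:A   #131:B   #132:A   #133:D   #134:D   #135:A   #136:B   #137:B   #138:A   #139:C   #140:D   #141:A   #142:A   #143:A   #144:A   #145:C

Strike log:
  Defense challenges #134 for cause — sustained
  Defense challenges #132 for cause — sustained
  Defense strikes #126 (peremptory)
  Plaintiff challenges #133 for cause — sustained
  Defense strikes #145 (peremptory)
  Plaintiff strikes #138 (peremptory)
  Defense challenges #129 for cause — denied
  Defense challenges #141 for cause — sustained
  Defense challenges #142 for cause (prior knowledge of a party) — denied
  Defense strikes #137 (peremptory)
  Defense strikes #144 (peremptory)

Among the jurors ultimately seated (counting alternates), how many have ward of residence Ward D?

1

Removed: #126, #132, #133, #134, #137, #138, #141, #144, #145.
Seated (11 incl. alternates): #127, #128, #129, #130, #131, #135, #136, #139, #140, #142, #143.
Of those, in Ward D: #140 → 1.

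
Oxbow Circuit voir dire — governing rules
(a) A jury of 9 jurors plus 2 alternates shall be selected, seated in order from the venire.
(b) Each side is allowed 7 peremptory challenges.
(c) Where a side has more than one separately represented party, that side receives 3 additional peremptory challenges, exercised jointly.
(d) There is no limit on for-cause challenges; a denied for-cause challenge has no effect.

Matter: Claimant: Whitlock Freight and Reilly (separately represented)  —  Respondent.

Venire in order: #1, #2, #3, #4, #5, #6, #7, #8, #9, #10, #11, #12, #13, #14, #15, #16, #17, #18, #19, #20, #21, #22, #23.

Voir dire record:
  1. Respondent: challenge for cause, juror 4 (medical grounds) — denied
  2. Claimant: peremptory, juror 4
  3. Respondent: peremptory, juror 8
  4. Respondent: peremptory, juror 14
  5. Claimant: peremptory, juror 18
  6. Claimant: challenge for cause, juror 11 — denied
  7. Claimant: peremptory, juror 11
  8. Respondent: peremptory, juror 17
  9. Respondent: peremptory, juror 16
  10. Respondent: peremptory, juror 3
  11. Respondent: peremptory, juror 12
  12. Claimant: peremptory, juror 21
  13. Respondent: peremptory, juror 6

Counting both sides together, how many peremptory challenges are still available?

Claimant allotment: 7 base + 3 multi-party = 10. Respondent allotment: 7.
Claimant peremptories used: #4, #18, #11, #21 — 4 (the for-cause on #11 doesn't count).
Respondent peremptories used: #8, #14, #17, #16, #3, #12, #6 — 7 (the for-cause on #4 doesn't count).
Remaining: (10 − 4) + (7 − 7) = 6.

6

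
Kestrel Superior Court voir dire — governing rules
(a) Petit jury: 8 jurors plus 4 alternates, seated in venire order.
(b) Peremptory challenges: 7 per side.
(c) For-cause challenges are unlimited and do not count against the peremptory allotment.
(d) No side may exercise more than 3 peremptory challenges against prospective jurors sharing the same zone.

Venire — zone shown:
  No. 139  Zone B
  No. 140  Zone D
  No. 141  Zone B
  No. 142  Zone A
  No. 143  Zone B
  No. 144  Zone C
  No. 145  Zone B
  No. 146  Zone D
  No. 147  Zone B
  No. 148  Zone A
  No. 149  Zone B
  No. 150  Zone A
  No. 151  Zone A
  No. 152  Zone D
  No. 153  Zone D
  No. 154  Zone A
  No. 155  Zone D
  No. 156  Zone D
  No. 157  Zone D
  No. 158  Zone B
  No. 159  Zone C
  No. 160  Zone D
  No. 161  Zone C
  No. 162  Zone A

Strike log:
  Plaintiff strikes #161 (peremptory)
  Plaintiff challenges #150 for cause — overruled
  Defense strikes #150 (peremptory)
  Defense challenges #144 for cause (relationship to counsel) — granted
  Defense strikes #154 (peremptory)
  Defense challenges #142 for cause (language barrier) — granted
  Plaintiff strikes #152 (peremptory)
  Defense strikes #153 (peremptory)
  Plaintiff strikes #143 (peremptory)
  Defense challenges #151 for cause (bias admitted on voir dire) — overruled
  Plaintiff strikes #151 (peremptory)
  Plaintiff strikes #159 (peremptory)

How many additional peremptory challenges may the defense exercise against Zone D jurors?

Defense peremptories so far: #150, #154, #153 — 3 of 7 used, 4 left overall.
Against Zone D: #153 — 1 used; per-zone cap 3 leaves 2.
Binding limit: min(4, 2) = 2.

2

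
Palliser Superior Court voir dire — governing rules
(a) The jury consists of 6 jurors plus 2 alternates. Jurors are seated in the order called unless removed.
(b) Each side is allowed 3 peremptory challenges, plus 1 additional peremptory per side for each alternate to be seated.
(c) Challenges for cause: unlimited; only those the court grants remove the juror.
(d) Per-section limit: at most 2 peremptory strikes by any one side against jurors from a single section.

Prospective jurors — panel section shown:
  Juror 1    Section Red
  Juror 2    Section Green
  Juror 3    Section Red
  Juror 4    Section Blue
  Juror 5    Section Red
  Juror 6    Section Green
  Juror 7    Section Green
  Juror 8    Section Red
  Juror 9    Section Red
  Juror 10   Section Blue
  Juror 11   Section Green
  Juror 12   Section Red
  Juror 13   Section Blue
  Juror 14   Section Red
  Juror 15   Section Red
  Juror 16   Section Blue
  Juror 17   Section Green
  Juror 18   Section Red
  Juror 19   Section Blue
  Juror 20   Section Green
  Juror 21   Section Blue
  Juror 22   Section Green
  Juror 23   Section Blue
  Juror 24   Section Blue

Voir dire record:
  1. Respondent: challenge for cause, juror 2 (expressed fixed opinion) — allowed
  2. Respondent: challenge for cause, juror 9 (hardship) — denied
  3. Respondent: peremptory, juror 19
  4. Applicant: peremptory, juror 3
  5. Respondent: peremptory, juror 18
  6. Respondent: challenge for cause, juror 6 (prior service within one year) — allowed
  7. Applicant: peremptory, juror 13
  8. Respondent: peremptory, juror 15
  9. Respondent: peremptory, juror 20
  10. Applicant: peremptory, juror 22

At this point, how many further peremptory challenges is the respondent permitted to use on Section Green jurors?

Respondent peremptories so far: #19, #18, #15, #20 — 4 of 5 used, 1 left overall.
Against Section Green: #20 — 1 used; per-section cap 2 leaves 1.
Binding limit: min(1, 1) = 1.

1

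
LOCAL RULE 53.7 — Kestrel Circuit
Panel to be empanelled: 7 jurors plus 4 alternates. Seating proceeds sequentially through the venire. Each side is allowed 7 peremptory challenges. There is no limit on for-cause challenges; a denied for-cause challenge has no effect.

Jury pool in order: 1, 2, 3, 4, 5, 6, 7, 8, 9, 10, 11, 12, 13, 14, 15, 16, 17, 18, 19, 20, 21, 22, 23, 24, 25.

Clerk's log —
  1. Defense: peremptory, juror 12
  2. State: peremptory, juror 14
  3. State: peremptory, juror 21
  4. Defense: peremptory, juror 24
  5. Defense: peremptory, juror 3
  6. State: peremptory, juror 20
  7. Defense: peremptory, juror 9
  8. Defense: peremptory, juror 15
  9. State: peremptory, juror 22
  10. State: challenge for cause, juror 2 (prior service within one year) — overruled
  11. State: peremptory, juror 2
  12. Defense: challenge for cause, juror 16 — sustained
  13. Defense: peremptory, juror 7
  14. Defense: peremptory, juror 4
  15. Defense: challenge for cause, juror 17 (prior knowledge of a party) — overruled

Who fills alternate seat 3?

Removed: #2, #3, #4, #7, #9, #12, #14, #15, #16, #20, #21, #22, #24. (#17 stays — for-cause denied.)
Seating in order: seats 1–7 → #1, #5, #6, #8, #10, #11, #13; alternates → #17, #18, #19, #23.
So alternate 3 is #19.

19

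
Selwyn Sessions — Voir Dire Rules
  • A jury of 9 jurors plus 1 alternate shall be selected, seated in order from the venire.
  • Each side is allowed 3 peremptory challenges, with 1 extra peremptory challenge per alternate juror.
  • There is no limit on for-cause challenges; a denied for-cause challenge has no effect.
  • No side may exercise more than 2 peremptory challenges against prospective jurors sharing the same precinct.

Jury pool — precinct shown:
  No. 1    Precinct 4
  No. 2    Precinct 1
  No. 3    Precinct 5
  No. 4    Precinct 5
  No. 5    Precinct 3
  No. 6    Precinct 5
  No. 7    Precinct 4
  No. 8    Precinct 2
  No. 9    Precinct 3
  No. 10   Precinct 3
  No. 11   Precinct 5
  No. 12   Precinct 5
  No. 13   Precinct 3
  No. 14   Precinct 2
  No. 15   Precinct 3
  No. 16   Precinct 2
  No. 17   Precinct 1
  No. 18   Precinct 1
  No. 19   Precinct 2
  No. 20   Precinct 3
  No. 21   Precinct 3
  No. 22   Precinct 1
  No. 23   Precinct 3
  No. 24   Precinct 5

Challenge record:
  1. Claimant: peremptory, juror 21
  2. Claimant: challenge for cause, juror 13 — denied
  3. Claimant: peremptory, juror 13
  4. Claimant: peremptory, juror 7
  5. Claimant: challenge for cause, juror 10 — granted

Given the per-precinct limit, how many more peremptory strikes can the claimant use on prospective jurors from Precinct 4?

1

Claimant peremptories so far: #21, #13, #7 — 3 of 4 used, 1 left overall.
Against Precinct 4: #7 — 1 used; per-precinct cap 2 leaves 1.
Binding limit: min(1, 1) = 1.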